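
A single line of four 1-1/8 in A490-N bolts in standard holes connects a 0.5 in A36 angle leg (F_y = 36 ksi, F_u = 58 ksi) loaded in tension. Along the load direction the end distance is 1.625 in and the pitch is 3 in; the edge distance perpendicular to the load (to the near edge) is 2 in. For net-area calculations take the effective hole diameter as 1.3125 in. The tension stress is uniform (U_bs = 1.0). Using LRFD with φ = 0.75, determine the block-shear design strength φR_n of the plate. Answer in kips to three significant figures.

108 kips

Shear plane L_v = 1.625 + 3·3 = 10.62 in; A_gv = 10.62 × 0.5 = 5.312 in².
A_nv = (10.62 − 3.5·1.3125) × 0.5 = 3.016 in².
A_nt = (2 − 0.5·1.3125) × 0.5 = 0.6719 in².
0.6 F_u A_nv = 104.9 kips; 0.6 F_y A_gv = 114.7 kips → shear rupture governs the shear term.
R_n = 104.9 + 1.0 × 58 × 0.6719 = 143.9 kips.
Design strength φR_n = 0.75 × 143.9 = 108 kips.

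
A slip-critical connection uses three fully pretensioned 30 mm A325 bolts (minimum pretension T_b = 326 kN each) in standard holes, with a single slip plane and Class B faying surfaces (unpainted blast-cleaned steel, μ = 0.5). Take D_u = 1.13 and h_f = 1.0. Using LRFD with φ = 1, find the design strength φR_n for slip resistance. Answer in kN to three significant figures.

553 kN

R_n = μ · D_u · h_f · T_b · n_s · n_b = 0.5 × 1.13 × 1.0 × 326 × 1 × 3 = 552.6 kN.
Design strength φR_n = 1 × 552.6 = 553 kN.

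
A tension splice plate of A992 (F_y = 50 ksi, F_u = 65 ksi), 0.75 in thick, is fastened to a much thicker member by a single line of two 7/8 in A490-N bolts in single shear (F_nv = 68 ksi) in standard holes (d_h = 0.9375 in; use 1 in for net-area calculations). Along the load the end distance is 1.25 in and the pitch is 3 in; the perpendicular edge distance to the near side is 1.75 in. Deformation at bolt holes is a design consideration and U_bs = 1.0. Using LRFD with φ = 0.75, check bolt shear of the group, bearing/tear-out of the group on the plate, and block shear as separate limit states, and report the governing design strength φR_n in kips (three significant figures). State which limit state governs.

61.3 kips (bolt shear governs)

Bolt shear: A_b = π·0.875²/4 = 0.6013 in²; R_n = 68 × 0.6013 × 2 × 1 = 81.78 kips → 0.75 × 81.78 = 61.3 kips.
Bearing: edge l_c = 0.7812, r_n = 45.7 kips; interior l_c = 2.062, r_n = 102.4 kips; R_n = 45.7 + 1·102.4 = 148.1 kips → 111 kips.
Block shear: A_gv = 3.188, A_nv = 2.062, A_nt = 0.9375 in²; R_n = min(0.6F_uA_nv, 0.6F_yA_gv) + U_bs·F_u·A_nt = 141.4 kips → 106 kips.
Bolt shear governs: 61.3 kips.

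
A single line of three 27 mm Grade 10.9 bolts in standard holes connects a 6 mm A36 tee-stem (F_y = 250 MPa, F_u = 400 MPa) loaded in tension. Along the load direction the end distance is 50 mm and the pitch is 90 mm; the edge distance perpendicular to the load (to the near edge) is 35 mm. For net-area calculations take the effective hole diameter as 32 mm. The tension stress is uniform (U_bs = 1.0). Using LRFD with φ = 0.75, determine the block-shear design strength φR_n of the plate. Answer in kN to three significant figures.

189 kN

Shear plane L_v = 50 + 2·90 = 230 mm; A_gv = 230 × 6 = 1380 mm².
A_nv = (230 − 2.5·32) × 6 = 900 mm².
A_nt = (35 − 0.5·32) × 6 = 114 mm².
0.6 F_u A_nv = 216 kN; 0.6 F_y A_gv = 207 kN → shear yielding governs the shear term.
R_n = 207 + 1.0 × 400 × 114 / 1000 = 252.6 kN.
Design strength φR_n = 0.75 × 252.6 = 189 kN.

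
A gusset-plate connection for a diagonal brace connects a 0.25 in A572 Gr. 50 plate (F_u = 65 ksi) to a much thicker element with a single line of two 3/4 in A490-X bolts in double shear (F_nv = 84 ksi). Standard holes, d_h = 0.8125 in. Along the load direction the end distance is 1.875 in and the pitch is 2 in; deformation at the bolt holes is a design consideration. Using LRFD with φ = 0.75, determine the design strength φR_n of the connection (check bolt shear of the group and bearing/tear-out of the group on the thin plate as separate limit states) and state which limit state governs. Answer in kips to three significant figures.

38.8 kips (bearing governs)

Bolt shear: A_b = π·0.75²/4 = 0.4418 in²; R_n = 84 × 0.4418 × 2 × 2 = 148.4 kips → 0.75 × 148.4 = 111 kips.
Bearing (1.2 l_c t F_u ≤ 2.4 d t F_u): upper limit = 2.4·0.75·0.25·65 = 29.25 kips.
  Edge l_c = 1.875 − 0.8125/2 = 1.469 → r_n = 28.64 kips; interior l_c = 2 − 0.8125 = 1.188 → r_n = 23.16 kips.
  R_n,bearing = 1·28.64 + 1·23.16 = 51.8 kips → 0.75 × 51.8 = 38.8 kips.
Bearing governs: 38.8 kips.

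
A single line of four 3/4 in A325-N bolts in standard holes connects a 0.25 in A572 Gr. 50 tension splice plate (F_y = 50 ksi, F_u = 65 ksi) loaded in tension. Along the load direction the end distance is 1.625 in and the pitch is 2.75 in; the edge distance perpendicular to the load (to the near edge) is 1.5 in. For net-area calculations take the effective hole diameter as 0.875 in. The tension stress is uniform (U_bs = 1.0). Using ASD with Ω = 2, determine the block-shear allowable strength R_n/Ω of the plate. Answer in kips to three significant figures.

41.8 kips

Shear plane L_v = 1.625 + 3·2.75 = 9.875 in; A_gv = 9.875 × 0.25 = 2.469 in².
A_nv = (9.875 − 3.5·0.875) × 0.25 = 1.703 in².
A_nt = (1.5 − 0.5·0.875) × 0.25 = 0.2656 in².
0.6 F_u A_nv = 66.42 kips; 0.6 F_y A_gv = 74.06 kips → shear rupture governs the shear term.
R_n = 66.42 + 1.0 × 65 × 0.2656 = 83.69 kips.
Allowable strength R_n/Ω = 83.69 / 2 = 41.8 kips.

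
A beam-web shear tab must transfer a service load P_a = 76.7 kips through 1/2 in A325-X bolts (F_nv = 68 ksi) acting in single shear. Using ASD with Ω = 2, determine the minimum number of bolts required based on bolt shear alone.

12 bolts

A_b = π·0.5²/4 = 0.1963 in².
Per-bolt allowable strength R_n/Ω = 68 × 0.1963 × 1 / 2 = 6.676 kips.
n ≥ 76.7 / 6.676 = 11.49 → use 12 bolts.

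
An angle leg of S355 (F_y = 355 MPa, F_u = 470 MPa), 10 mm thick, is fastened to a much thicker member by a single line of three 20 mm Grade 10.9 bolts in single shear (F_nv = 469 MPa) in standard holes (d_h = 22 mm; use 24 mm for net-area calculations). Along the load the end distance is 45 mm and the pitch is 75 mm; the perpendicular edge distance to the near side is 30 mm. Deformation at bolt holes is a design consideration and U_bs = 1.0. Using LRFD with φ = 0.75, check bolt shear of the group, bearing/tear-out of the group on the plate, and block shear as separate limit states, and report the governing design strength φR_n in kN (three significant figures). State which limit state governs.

332 kN (bolt shear governs)

Bolt shear: A_b = π·20²/4 = 314.2 mm²; R_n = 469 × 314.2 × 3 × 1 / 1000 = 442 kN → 0.75 × 442 = 332 kN.
Bearing: edge l_c = 34, r_n = 191.8 kN; interior l_c = 53, r_n = 225.6 kN; R_n = 191.8 + 2·225.6 = 643 kN → 482 kN.
Block shear: A_gv = 1950, A_nv = 1350, A_nt = 180 mm²; R_n = min(0.6F_uA_nv, 0.6F_yA_gv) + U_bs·F_u·A_nt = 465.3 kN → 349 kN.
Bolt shear governs: 332 kN.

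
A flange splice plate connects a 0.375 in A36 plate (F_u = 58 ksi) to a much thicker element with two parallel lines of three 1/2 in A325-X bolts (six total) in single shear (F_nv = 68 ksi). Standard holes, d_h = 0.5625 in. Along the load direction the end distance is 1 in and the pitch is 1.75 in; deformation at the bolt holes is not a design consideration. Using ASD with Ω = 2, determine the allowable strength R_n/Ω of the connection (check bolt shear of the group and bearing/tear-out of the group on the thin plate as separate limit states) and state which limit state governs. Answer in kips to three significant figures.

40.1 kips (bolt shear governs)

Bolt shear: A_b = π·0.5²/4 = 0.1963 in²; R_n = 68 × 0.1963 × 6 × 1 = 80.11 kips → 80.11 / 2 = 40.1 kips.
Bearing (1.5 l_c t F_u ≤ 3.0 d t F_u): upper limit = 3.0·0.5·0.375·58 = 32.62 kips.
  Edge l_c = 1 − 0.5625/2 = 0.7188 → r_n = 23.45 kips; interior l_c = 1.75 − 0.5625 = 1.188 → r_n = 32.62 kips.
  R_n,bearing = 2·23.45 + 4·32.62 = 177.4 kips → 177.4 / 2 = 88.7 kips.
Bolt shear governs: 40.1 kips.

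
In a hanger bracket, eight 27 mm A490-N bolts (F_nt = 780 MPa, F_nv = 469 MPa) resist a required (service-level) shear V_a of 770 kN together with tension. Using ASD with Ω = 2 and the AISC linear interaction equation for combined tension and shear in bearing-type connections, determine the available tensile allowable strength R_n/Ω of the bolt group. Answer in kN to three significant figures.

1040 kN

A_b = π·27²/4 = 572.6 mm²; f_rv = 770 × 1000 / (8 × 572.6) = 168.1 MPa.
F'_nt = 1.3 F_nt − (Ω F_nt / F_nv) f_rv = 1.3·780 − (2·780/469)·168.1 = 454.8 MPa, capped at F_nt → F'_nt = 454.8 MPa.
R_n = F'_nt · A_b · n = 454.8 × 572.6 × 8 / 1000 = 2083 kN.
Allowable strength R_n/Ω = 2083 / 2 = 1040 kN.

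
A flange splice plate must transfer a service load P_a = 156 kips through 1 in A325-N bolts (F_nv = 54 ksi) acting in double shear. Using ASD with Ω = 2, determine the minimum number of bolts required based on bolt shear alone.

4 bolts

A_b = π·1²/4 = 0.7854 in².
Per-bolt allowable strength R_n/Ω = 54 × 0.7854 × 2 / 2 = 42.41 kips.
n ≥ 156 / 42.41 = 3.678 → use 4 bolts.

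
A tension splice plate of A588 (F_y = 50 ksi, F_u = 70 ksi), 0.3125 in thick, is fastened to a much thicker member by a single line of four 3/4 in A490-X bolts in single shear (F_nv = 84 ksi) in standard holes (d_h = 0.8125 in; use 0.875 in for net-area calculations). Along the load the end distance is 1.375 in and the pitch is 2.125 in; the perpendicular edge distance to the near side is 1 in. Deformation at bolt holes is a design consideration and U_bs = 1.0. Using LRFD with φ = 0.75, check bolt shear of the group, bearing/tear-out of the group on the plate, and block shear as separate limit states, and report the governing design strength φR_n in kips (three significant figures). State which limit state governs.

55.4 kips (block shear governs)

Bolt shear: A_b = π·0.75²/4 = 0.4418 in²; R_n = 84 × 0.4418 × 4 × 1 = 148.4 kips → 0.75 × 148.4 = 111 kips.
Bearing: edge l_c = 0.9688, r_n = 25.43 kips; interior l_c = 1.312, r_n = 34.45 kips; R_n = 25.43 + 3·34.45 = 128.8 kips → 96.6 kips.
Block shear: A_gv = 2.422, A_nv = 1.465, A_nt = 0.1758 in²; R_n = min(0.6F_uA_nv, 0.6F_yA_gv) + U_bs·F_u·A_nt = 73.83 kips → 55.4 kips.
Block shear governs: 55.4 kips.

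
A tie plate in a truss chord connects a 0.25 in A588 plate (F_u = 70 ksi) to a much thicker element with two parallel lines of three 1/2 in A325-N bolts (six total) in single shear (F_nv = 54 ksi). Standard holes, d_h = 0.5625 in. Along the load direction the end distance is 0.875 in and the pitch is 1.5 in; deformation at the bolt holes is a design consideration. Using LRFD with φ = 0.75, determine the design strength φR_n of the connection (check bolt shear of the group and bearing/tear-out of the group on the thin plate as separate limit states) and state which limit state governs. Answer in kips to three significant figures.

Bolt shear: A_b = π·0.5²/4 = 0.1963 in²; R_n = 54 × 0.1963 × 6 × 1 = 63.62 kips → 0.75 × 63.62 = 47.7 kips.
Bearing (1.2 l_c t F_u ≤ 2.4 d t F_u): upper limit = 2.4·0.5·0.25·70 = 21 kips.
  Edge l_c = 0.875 − 0.5625/2 = 0.5938 → r_n = 12.47 kips; interior l_c = 1.5 − 0.5625 = 0.9375 → r_n = 19.69 kips.
  R_n,bearing = 2·12.47 + 4·19.69 = 103.7 kips → 0.75 × 103.7 = 77.8 kips.
Bolt shear governs: 47.7 kips.

47.7 kips (bolt shear governs)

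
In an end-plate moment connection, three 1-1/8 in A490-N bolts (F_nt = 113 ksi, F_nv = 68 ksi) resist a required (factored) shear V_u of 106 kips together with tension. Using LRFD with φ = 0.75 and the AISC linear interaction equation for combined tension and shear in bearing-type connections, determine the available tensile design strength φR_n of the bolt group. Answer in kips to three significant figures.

A_b = π·1.125²/4 = 0.994 in²; f_rv = 106 / (3 × 0.994) = 35.55 ksi.
F'_nt = 1.3 F_nt − (F_nt / φF_nv) f_rv = 1.3·113 − (113/(0.75·68))·35.55 = 68.14 ksi, capped at F_nt → F'_nt = 68.14 ksi.
R_n = F'_nt · A_b · n = 68.14 × 0.994 × 3 = 203.2 kips.
Design strength φR_n = 0.75 × 203.2 = 152 kips.

152 kips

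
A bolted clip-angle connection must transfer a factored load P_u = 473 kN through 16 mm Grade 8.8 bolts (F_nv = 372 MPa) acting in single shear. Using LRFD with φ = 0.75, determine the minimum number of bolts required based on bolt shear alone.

A_b = π·16²/4 = 201.1 mm².
Per-bolt design strength φR_n = 0.75 × 372 × 201.1 × 1 / 1000 = 56.1 kN.
n ≥ 473 / 56.1 = 8.432 → use 9 bolts.

9 bolts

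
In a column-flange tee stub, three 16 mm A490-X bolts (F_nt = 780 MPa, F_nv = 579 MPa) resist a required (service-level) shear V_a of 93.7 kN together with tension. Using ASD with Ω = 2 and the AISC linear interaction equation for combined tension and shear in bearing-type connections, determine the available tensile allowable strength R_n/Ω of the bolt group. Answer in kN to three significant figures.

A_b = π·16²/4 = 201.1 mm²; f_rv = 93.7 × 1000 / (3 × 201.1) = 155.3 MPa.
F'_nt = 1.3 F_nt − (Ω F_nt / F_nv) f_rv = 1.3·780 − (2·780/579)·155.3 = 595.5 MPa, capped at F_nt → F'_nt = 595.5 MPa.
R_n = F'_nt · A_b · n = 595.5 × 201.1 × 3 / 1000 = 359.2 kN.
Allowable strength R_n/Ω = 359.2 / 2 = 180 kN.

180 kN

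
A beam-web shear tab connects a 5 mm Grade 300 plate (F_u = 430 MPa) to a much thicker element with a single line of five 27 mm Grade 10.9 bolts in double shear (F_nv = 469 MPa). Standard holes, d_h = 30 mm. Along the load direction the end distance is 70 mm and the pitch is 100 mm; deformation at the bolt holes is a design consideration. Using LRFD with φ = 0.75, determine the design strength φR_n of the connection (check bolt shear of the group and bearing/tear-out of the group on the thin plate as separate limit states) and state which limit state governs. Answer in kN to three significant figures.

522 kN (bearing governs)

Bolt shear: A_b = π·27²/4 = 572.6 mm²; R_n = 469 × 572.6 × 5 × 2 / 1000 = 2685 kN → 0.75 × 2685 = 2010 kN.
Bearing (1.2 l_c t F_u ≤ 2.4 d t F_u): upper limit = 2.4·27·5·430 / 1000 = 139.3 kN.
  Edge l_c = 70 − 30/2 = 55 → r_n = 139.3 kN; interior l_c = 100 − 30 = 70 → r_n = 139.3 kN.
  R_n,bearing = 1·139.3 + 4·139.3 = 696.6 kN → 0.75 × 696.6 = 522 kN.
Bearing governs: 522 kN.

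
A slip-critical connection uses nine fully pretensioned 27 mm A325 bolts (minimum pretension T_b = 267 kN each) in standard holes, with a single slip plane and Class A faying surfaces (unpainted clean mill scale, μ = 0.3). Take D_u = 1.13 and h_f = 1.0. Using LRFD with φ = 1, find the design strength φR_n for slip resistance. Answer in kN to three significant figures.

815 kN

R_n = μ · D_u · h_f · T_b · n_s · n_b = 0.3 × 1.13 × 1.0 × 267 × 1 × 9 = 814.6 kN.
Design strength φR_n = 1 × 814.6 = 815 kN.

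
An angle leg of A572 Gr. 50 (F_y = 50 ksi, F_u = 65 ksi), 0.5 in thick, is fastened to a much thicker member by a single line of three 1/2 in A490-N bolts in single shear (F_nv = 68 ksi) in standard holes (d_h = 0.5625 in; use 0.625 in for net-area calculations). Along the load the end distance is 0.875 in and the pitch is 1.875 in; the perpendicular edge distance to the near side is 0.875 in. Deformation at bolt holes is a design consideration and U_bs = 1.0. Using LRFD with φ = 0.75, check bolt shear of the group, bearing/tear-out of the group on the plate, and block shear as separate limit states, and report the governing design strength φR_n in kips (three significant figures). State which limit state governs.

30 kips (bolt shear governs)

Bolt shear: A_b = π·0.5²/4 = 0.1963 in²; R_n = 68 × 0.1963 × 3 × 1 = 40.06 kips → 0.75 × 40.06 = 30 kips.
Bearing: edge l_c = 0.5938, r_n = 23.16 kips; interior l_c = 1.312, r_n = 39 kips; R_n = 23.16 + 2·39 = 101.2 kips → 75.9 kips.
Block shear: A_gv = 2.312, A_nv = 1.531, A_nt = 0.2812 in²; R_n = min(0.6F_uA_nv, 0.6F_yA_gv) + U_bs·F_u·A_nt = 78 kips → 58.5 kips.
Bolt shear governs: 30 kips.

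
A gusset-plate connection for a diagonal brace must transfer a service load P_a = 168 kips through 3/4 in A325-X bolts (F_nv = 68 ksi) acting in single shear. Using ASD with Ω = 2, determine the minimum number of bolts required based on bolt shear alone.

12 bolts

A_b = π·0.75²/4 = 0.4418 in².
Per-bolt allowable strength R_n/Ω = 68 × 0.4418 × 1 / 2 = 15.02 kips.
n ≥ 168 / 15.02 = 11.18 → use 12 bolts.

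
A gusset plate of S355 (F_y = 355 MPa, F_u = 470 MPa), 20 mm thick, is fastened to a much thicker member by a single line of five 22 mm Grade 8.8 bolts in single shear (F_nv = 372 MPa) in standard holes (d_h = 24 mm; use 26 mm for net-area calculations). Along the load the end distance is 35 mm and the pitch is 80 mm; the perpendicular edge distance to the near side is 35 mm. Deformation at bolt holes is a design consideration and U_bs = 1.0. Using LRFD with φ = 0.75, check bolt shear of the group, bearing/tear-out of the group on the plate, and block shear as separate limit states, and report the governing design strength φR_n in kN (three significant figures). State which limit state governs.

530 kN (bolt shear governs)

Bolt shear: A_b = π·22²/4 = 380.1 mm²; R_n = 372 × 380.1 × 5 × 1 / 1000 = 707 kN → 0.75 × 707 = 530 kN.
Bearing: edge l_c = 23, r_n = 259.4 kN; interior l_c = 56, r_n = 496.3 kN; R_n = 259.4 + 4·496.3 = 2245 kN → 1680 kN.
Block shear: A_gv = 7100, A_nv = 4760, A_nt = 440 mm²; R_n = min(0.6F_uA_nv, 0.6F_yA_gv) + U_bs·F_u·A_nt = 1549 kN → 1160 kN.
Bolt shear governs: 530 kN.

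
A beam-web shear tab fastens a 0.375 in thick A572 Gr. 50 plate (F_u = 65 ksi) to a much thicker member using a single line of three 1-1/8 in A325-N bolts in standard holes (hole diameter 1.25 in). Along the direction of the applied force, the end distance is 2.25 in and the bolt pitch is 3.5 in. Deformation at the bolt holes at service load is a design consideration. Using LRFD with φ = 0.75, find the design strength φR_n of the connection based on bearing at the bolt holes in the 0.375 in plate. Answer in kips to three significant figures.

Per bolt r_n = 1.2 l_c t F_u ≤ 2.4 d t F_u; upper limit = 2.4 × 1.125 × 0.375 × 65 = 65.81 kips.
Edge bolt: l_c = 2.25 − 1.25/2 = 1.625 in → 1.2 × 1.625 × 0.375 × 65 = 47.53 → r_n = 47.53 kips.
Interior bolts: l_c = 3.5 − 1.25 = 2.25 in → 1.2 × 2.25 × 0.375 × 65 = 65.81 → r_n = 65.81 kips.
R_n = 1 × 47.53 + 2 × 65.81 = 179.2 kips.
Design strength φR_n = 0.75 × 179.2 = 134 kips.

134 kips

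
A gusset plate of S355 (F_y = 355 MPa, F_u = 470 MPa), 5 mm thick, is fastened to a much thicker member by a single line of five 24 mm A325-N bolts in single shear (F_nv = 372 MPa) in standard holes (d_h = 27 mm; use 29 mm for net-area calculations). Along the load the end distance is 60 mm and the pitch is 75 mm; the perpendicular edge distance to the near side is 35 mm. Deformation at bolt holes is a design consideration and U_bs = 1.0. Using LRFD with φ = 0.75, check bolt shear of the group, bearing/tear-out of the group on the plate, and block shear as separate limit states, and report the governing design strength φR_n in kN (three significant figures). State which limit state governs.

Bolt shear: A_b = π·24²/4 = 452.4 mm²; R_n = 372 × 452.4 × 5 × 1 / 1000 = 841.4 kN → 0.75 × 841.4 = 631 kN.
Bearing: edge l_c = 46.5, r_n = 131.1 kN; interior l_c = 48, r_n = 135.4 kN; R_n = 131.1 + 4·135.4 = 672.6 kN → 504 kN.
Block shear: A_gv = 1800, A_nv = 1148, A_nt = 102.5 mm²; R_n = min(0.6F_uA_nv, 0.6F_yA_gv) + U_bs·F_u·A_nt = 371.8 kN → 279 kN.
Block shear governs: 279 kN.

279 kN (block shear governs)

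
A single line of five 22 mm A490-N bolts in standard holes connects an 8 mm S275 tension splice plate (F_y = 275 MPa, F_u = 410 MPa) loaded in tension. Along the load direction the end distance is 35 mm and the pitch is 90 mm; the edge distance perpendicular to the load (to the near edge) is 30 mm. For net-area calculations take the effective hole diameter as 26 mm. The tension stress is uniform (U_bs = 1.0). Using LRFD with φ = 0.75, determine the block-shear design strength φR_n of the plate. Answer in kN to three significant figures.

433 kN

Shear plane L_v = 35 + 4·90 = 395 mm; A_gv = 395 × 8 = 3160 mm².
A_nv = (395 − 4.5·26) × 8 = 2224 mm².
A_nt = (30 − 0.5·26) × 8 = 136 mm².
0.6 F_u A_nv = 547.1 kN; 0.6 F_y A_gv = 521.4 kN → shear yielding governs the shear term.
R_n = 521.4 + 1.0 × 410 × 136 / 1000 = 577.2 kN.
Design strength φR_n = 0.75 × 577.2 = 433 kN.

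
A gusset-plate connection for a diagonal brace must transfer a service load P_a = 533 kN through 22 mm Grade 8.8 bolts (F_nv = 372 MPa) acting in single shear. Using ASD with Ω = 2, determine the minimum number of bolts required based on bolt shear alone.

8 bolts

A_b = π·22²/4 = 380.1 mm².
Per-bolt allowable strength R_n/Ω = 372 × 380.1 × 1 / 1000 / 2 = 70.7 kN.
n ≥ 533 / 70.7 = 7.538 → use 8 bolts.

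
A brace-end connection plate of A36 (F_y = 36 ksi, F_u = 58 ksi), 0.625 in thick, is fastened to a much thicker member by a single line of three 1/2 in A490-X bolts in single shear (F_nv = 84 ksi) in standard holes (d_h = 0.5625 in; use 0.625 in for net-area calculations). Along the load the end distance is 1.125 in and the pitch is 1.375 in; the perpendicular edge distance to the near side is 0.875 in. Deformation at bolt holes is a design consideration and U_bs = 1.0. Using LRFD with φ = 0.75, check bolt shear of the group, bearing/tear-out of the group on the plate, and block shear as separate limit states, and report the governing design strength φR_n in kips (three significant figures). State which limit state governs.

37.1 kips (bolt shear governs)

Bolt shear: A_b = π·0.5²/4 = 0.1963 in²; R_n = 84 × 0.1963 × 3 × 1 = 49.48 kips → 0.75 × 49.48 = 37.1 kips.
Bearing: edge l_c = 0.8438, r_n = 36.7 kips; interior l_c = 0.8125, r_n = 35.34 kips; R_n = 36.7 + 2·35.34 = 107.4 kips → 80.5 kips.
Block shear: A_gv = 2.422, A_nv = 1.445, A_nt = 0.3516 in²; R_n = min(0.6F_uA_nv, 0.6F_yA_gv) + U_bs·F_u·A_nt = 70.69 kips → 53 kips.
Bolt shear governs: 37.1 kips.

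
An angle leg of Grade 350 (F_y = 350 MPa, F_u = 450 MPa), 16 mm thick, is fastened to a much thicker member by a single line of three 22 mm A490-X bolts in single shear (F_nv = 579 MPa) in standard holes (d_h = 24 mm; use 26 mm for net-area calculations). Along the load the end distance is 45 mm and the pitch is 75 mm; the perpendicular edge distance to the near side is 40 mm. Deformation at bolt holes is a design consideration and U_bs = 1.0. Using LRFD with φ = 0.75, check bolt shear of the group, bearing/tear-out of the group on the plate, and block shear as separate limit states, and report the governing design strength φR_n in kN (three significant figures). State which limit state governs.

Bolt shear: A_b = π·22²/4 = 380.1 mm²; R_n = 579 × 380.1 × 3 × 1 / 1000 = 660.3 kN → 0.75 × 660.3 = 495 kN.
Bearing: edge l_c = 33, r_n = 285.1 kN; interior l_c = 51, r_n = 380.2 kN; R_n = 285.1 + 2·380.2 = 1045 kN → 784 kN.
Block shear: A_gv = 3120, A_nv = 2080, A_nt = 432 mm²; R_n = min(0.6F_uA_nv, 0.6F_yA_gv) + U_bs·F_u·A_nt = 756 kN → 567 kN.
Bolt shear governs: 495 kN.

495 kN (bolt shear governs)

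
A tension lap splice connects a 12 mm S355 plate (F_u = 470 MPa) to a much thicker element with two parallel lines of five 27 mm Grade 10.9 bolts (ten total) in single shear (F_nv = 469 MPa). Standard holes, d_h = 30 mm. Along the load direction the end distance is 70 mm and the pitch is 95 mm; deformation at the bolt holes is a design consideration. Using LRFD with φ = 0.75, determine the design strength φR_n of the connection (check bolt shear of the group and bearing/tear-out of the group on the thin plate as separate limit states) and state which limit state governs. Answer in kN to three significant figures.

2010 kN (bolt shear governs)

Bolt shear: A_b = π·27²/4 = 572.6 mm²; R_n = 469 × 572.6 × 10 × 1 / 1000 = 2685 kN → 0.75 × 2685 = 2010 kN.
Bearing (1.2 l_c t F_u ≤ 2.4 d t F_u): upper limit = 2.4·27·12·470 / 1000 = 365.5 kN.
  Edge l_c = 70 − 30/2 = 55 → r_n = 365.5 kN; interior l_c = 95 − 30 = 65 → r_n = 365.5 kN.
  R_n,bearing = 2·365.5 + 8·365.5 = 3655 kN → 0.75 × 3655 = 2740 kN.
Bolt shear governs: 2010 kN.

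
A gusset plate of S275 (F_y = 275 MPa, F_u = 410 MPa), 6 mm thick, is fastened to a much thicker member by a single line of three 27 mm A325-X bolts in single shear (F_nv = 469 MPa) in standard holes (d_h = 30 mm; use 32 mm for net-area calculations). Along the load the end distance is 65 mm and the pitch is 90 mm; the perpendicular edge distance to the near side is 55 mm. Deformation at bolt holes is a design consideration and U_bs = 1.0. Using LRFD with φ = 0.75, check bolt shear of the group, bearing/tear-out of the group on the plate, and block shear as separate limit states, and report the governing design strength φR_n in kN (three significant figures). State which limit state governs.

Bolt shear: A_b = π·27²/4 = 572.6 mm²; R_n = 469 × 572.6 × 3 × 1 / 1000 = 805.6 kN → 0.75 × 805.6 = 604 kN.
Bearing: edge l_c = 50, r_n = 147.6 kN; interior l_c = 60, r_n = 159.4 kN; R_n = 147.6 + 2·159.4 = 466.4 kN → 350 kN.
Block shear: A_gv = 1470, A_nv = 990, A_nt = 234 mm²; R_n = min(0.6F_uA_nv, 0.6F_yA_gv) + U_bs·F_u·A_nt = 338.5 kN → 254 kN.
Block shear governs: 254 kN.

254 kN (block shear governs)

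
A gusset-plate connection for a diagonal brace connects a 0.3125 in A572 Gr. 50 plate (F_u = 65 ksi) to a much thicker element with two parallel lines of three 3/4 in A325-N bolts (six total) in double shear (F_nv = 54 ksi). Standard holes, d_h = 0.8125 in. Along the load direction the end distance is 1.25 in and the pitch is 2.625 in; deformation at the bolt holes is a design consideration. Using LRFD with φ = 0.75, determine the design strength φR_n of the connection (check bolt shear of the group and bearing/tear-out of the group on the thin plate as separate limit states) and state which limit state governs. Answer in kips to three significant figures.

141 kips (bearing governs)

Bolt shear: A_b = π·0.75²/4 = 0.4418 in²; R_n = 54 × 0.4418 × 6 × 2 = 286.3 kips → 0.75 × 286.3 = 215 kips.
Bearing (1.2 l_c t F_u ≤ 2.4 d t F_u): upper limit = 2.4·0.75·0.3125·65 = 36.56 kips.
  Edge l_c = 1.25 − 0.8125/2 = 0.8438 → r_n = 20.57 kips; interior l_c = 2.625 − 0.8125 = 1.812 → r_n = 36.56 kips.
  R_n,bearing = 2·20.57 + 4·36.56 = 187.4 kips → 0.75 × 187.4 = 141 kips.
Bearing governs: 141 kips.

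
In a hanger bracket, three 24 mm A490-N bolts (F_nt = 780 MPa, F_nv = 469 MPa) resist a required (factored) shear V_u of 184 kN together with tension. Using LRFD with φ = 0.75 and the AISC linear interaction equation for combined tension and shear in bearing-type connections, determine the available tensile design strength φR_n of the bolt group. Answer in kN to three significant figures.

A_b = π·24²/4 = 452.4 mm²; f_rv = 184 × 1000 / (3 × 452.4) = 135.6 MPa.
F'_nt = 1.3 F_nt − (F_nt / φF_nv) f_rv = 1.3·780 − (780/(0.75·469))·135.6 = 713.4 MPa, capped at F_nt → F'_nt = 713.4 MPa.
R_n = F'_nt · A_b · n = 713.4 × 452.4 × 3 / 1000 = 968.2 kN.
Design strength φR_n = 0.75 × 968.2 = 726 kN.

726 kN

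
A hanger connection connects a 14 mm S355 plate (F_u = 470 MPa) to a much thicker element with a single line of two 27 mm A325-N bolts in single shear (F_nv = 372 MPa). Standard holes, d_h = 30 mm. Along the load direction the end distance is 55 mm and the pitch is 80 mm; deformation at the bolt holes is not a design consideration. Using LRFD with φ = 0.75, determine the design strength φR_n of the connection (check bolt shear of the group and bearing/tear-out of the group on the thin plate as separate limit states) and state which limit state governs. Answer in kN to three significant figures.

319 kN (bolt shear governs)

Bolt shear: A_b = π·27²/4 = 572.6 mm²; R_n = 372 × 572.6 × 2 × 1 / 1000 = 426 kN → 0.75 × 426 = 319 kN.
Bearing (1.5 l_c t F_u ≤ 3.0 d t F_u): upper limit = 3.0·27·14·470 / 1000 = 533 kN.
  Edge l_c = 55 − 30/2 = 40 → r_n = 394.8 kN; interior l_c = 80 − 30 = 50 → r_n = 493.5 kN.
  R_n,bearing = 1·394.8 + 1·493.5 = 888.3 kN → 0.75 × 888.3 = 666 kN.
Bolt shear governs: 319 kN.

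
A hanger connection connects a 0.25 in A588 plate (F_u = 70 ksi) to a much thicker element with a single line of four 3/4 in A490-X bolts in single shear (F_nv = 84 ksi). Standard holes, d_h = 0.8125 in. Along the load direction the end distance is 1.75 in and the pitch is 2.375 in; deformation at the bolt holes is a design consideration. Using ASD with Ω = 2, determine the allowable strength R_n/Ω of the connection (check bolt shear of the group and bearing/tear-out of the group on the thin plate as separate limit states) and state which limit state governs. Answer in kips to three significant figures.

Bolt shear: A_b = π·0.75²/4 = 0.4418 in²; R_n = 84 × 0.4418 × 4 × 1 = 148.4 kips → 148.4 / 2 = 74.2 kips.
Bearing (1.2 l_c t F_u ≤ 2.4 d t F_u): upper limit = 2.4·0.75·0.25·70 = 31.5 kips.
  Edge l_c = 1.75 − 0.8125/2 = 1.344 → r_n = 28.22 kips; interior l_c = 2.375 − 0.8125 = 1.562 → r_n = 31.5 kips.
  R_n,bearing = 1·28.22 + 3·31.5 = 122.7 kips → 122.7 / 2 = 61.4 kips.
Bearing governs: 61.4 kips.

61.4 kips (bearing governs)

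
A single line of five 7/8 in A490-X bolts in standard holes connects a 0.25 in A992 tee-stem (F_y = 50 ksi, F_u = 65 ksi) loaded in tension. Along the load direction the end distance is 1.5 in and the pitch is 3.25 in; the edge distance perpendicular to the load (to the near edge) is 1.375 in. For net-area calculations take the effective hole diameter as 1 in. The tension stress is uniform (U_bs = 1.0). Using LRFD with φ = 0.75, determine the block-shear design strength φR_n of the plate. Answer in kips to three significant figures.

83.8 kips

Shear plane L_v = 1.5 + 4·3.25 = 14.5 in; A_gv = 14.5 × 0.25 = 3.625 in².
A_nv = (14.5 − 4.5·1) × 0.25 = 2.5 in².
A_nt = (1.375 − 0.5·1) × 0.25 = 0.2188 in².
0.6 F_u A_nv = 97.5 kips; 0.6 F_y A_gv = 108.8 kips → shear rupture governs the shear term.
R_n = 97.5 + 1.0 × 65 × 0.2188 = 111.7 kips.
Design strength φR_n = 0.75 × 111.7 = 83.8 kips.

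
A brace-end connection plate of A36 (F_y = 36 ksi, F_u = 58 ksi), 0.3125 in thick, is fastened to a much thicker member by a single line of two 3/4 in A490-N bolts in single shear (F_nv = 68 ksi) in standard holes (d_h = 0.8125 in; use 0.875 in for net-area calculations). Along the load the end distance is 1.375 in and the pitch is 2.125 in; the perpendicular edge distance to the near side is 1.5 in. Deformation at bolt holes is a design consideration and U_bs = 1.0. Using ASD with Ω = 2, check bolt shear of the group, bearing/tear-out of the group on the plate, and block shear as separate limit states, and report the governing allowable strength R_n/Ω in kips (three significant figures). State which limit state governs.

Bolt shear: A_b = π·0.75²/4 = 0.4418 in²; R_n = 68 × 0.4418 × 2 × 1 = 60.08 kips → 60.08 / 2 = 30 kips.
Bearing: edge l_c = 0.9688, r_n = 21.07 kips; interior l_c = 1.312, r_n = 28.55 kips; R_n = 21.07 + 1·28.55 = 49.62 kips → 24.8 kips.
Block shear: A_gv = 1.094, A_nv = 0.6836, A_nt = 0.332 in²; R_n = min(0.6F_uA_nv, 0.6F_yA_gv) + U_bs·F_u·A_nt = 42.88 kips → 21.4 kips.
Block shear governs: 21.4 kips.

21.4 kips (block shear governs)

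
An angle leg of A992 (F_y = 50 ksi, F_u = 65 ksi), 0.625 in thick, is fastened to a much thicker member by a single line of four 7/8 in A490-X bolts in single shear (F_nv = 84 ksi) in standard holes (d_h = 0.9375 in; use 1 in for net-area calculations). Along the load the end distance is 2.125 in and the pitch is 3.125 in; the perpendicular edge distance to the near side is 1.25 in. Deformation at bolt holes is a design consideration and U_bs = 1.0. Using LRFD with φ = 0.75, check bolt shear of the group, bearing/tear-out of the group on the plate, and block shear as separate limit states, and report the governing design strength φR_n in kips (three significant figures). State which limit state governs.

Bolt shear: A_b = π·0.875²/4 = 0.6013 in²; R_n = 84 × 0.6013 × 4 × 1 = 202 kips → 0.75 × 202 = 152 kips.
Bearing: edge l_c = 1.656, r_n = 80.74 kips; interior l_c = 2.188, r_n = 85.31 kips; R_n = 80.74 + 3·85.31 = 336.7 kips → 253 kips.
Block shear: A_gv = 7.188, A_nv = 5, A_nt = 0.4688 in²; R_n = min(0.6F_uA_nv, 0.6F_yA_gv) + U_bs·F_u·A_nt = 225.5 kips → 169 kips.
Bolt shear governs: 152 kips.

152 kips (bolt shear governs)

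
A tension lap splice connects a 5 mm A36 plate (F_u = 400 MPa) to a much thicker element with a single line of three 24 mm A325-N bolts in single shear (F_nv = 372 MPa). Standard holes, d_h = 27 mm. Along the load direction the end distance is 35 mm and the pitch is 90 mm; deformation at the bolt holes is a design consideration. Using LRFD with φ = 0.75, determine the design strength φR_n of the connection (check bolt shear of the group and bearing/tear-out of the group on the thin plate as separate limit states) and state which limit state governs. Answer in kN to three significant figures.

212 kN (bearing governs)

Bolt shear: A_b = π·24²/4 = 452.4 mm²; R_n = 372 × 452.4 × 3 × 1 / 1000 = 504.9 kN → 0.75 × 504.9 = 379 kN.
Bearing (1.2 l_c t F_u ≤ 2.4 d t F_u): upper limit = 2.4·24·5·400 / 1000 = 115.2 kN.
  Edge l_c = 35 − 27/2 = 21.5 → r_n = 51.6 kN; interior l_c = 90 − 27 = 63 → r_n = 115.2 kN.
  R_n,bearing = 1·51.6 + 2·115.2 = 282 kN → 0.75 × 282 = 212 kN.
Bearing governs: 212 kN.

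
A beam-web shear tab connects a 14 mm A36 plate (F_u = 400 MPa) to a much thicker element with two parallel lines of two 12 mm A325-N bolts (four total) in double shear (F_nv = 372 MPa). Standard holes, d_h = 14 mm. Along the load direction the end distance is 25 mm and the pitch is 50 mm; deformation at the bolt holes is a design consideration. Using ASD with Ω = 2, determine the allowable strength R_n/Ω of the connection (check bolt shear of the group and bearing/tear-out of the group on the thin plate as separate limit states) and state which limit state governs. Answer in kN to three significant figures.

Bolt shear: A_b = π·12²/4 = 113.1 mm²; R_n = 372 × 113.1 × 4 × 2 / 1000 = 336.6 kN → 336.6 / 2 = 168 kN.
Bearing (1.2 l_c t F_u ≤ 2.4 d t F_u): upper limit = 2.4·12·14·400 / 1000 = 161.3 kN.
  Edge l_c = 25 − 14/2 = 18 → r_n = 121 kN; interior l_c = 50 − 14 = 36 → r_n = 161.3 kN.
  R_n,bearing = 2·121 + 2·161.3 = 564.5 kN → 564.5 / 2 = 282 kN.
Bolt shear governs: 168 kN.

168 kN (bolt shear governs)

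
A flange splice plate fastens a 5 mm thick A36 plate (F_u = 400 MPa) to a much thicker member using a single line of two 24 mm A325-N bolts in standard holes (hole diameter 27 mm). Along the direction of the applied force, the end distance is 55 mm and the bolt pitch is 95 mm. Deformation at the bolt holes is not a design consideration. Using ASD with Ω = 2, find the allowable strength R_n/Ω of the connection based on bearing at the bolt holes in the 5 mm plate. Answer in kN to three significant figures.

Per bolt r_n = 1.5 l_c t F_u ≤ 3.0 d t F_u; upper limit = 3.0 × 24 × 5 × 400 / 1000 = 144 kN.
Edge bolt: l_c = 55 − 27/2 = 41.5 mm → 1.5 × 41.5 × 5 × 400 / 1000 = 124.5 → r_n = 124.5 kN.
Interior bolts: l_c = 95 − 27 = 68 mm → 1.5 × 68 × 5 × 400 / 1000 = 204 → r_n = 144 kN.
R_n = 1 × 124.5 + 1 × 144 = 268.5 kN.
Allowable strength R_n/Ω = 268.5 / 2 = 134 kN.

134 kN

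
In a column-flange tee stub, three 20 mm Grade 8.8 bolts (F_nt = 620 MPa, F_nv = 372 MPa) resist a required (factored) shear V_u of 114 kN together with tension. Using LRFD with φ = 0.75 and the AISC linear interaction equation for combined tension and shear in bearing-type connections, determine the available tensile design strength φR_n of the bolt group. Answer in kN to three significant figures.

A_b = π·20²/4 = 314.2 mm²; f_rv = 114 × 1000 / (3 × 314.2) = 121 MPa.
F'_nt = 1.3 F_nt − (F_nt / φF_nv) f_rv = 1.3·620 − (620/(0.75·372))·121 = 537.2 MPa, capped at F_nt → F'_nt = 537.2 MPa.
R_n = F'_nt · A_b · n = 537.2 × 314.2 × 3 / 1000 = 506.3 kN.
Design strength φR_n = 0.75 × 506.3 = 380 kN.

380 kN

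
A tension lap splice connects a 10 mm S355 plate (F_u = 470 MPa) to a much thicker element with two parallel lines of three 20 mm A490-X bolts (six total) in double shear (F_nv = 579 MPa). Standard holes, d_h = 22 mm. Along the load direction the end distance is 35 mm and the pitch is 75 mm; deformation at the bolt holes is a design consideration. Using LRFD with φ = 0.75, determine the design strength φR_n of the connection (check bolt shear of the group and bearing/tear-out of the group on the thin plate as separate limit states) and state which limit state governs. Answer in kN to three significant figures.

880 kN (bearing governs)

Bolt shear: A_b = π·20²/4 = 314.2 mm²; R_n = 579 × 314.2 × 6 × 2 / 1000 = 2183 kN → 0.75 × 2183 = 1640 kN.
Bearing (1.2 l_c t F_u ≤ 2.4 d t F_u): upper limit = 2.4·20·10·470 / 1000 = 225.6 kN.
  Edge l_c = 35 − 22/2 = 24 → r_n = 135.4 kN; interior l_c = 75 − 22 = 53 → r_n = 225.6 kN.
  R_n,bearing = 2·135.4 + 4·225.6 = 1173 kN → 0.75 × 1173 = 880 kN.
Bearing governs: 880 kN.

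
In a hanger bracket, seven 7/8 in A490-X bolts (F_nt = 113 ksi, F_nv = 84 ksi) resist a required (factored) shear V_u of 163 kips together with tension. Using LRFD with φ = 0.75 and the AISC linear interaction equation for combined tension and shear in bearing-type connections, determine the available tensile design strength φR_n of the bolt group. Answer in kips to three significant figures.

A_b = π·0.875²/4 = 0.6013 in²; f_rv = 163 / (7 × 0.6013) = 38.72 ksi.
F'_nt = 1.3 F_nt − (F_nt / φF_nv) f_rv = 1.3·113 − (113/(0.75·84))·38.72 = 77.44 ksi, capped at F_nt → F'_nt = 77.44 ksi.
R_n = F'_nt · A_b · n = 77.44 × 0.6013 × 7 = 326 kips.
Design strength φR_n = 0.75 × 326 = 244 kips.

244 kips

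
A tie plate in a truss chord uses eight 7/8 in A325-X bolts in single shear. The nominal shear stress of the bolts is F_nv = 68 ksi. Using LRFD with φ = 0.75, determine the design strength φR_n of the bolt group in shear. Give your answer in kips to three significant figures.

A_b = π × 0.875² / 4 = 0.6013 in².
R_n = F_nv · A_b · n · n_s = 68 × 0.6013 × 8 × 1 = 327.1 kips.
Design strength φR_n = 0.75 × 327.1 = 245 kips.

245 kips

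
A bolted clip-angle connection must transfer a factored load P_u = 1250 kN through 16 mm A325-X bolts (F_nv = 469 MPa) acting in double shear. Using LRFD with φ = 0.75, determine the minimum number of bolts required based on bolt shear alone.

9 bolts

A_b = π·16²/4 = 201.1 mm².
Per-bolt design strength φR_n = 0.75 × 469 × 201.1 × 2 / 1000 = 141.4 kN.
n ≥ 1250 / 141.4 = 8.837 → use 9 bolts.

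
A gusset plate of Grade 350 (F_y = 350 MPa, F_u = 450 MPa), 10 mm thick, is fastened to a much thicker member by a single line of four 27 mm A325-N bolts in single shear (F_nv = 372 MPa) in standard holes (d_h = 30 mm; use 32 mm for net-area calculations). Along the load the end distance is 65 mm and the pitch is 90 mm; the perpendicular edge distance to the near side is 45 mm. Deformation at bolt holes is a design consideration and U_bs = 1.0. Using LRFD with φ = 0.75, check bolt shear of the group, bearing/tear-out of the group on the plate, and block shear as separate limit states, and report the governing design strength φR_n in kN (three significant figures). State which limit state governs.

549 kN (block shear governs)

Bolt shear: A_b = π·27²/4 = 572.6 mm²; R_n = 372 × 572.6 × 4 × 1 / 1000 = 852 kN → 0.75 × 852 = 639 kN.
Bearing: edge l_c = 50, r_n = 270 kN; interior l_c = 60, r_n = 291.6 kN; R_n = 270 + 3·291.6 = 1145 kN → 859 kN.
Block shear: A_gv = 3350, A_nv = 2230, A_nt = 290 mm²; R_n = min(0.6F_uA_nv, 0.6F_yA_gv) + U_bs·F_u·A_nt = 732.6 kN → 549 kN.
Block shear governs: 549 kN.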